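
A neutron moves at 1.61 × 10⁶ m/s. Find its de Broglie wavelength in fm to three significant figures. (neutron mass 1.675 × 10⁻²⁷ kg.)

p = mv = 1.675 × 10⁻²⁷ × 1.61 × 10⁶ = 2.697 × 10⁻²¹ kg·m/s.
λ = h/p = 6.626 × 10⁻³⁴ / 2.697 × 10⁻²¹ = 2.46 × 10⁻¹³ m = 246 fm.

λ = 246 fm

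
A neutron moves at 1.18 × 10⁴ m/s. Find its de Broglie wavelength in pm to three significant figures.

λ = 33.5 pm

p = mv = 1.675 × 10⁻²⁷ × 1.18 × 10⁴ = 1.976 × 10⁻²³ kg·m/s.
λ = h/p = 6.626 × 10⁻³⁴ / 1.976 × 10⁻²³ = 3.35 × 10⁻¹¹ m = 33.5 pm.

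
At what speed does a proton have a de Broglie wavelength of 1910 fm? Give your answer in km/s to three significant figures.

v = 207 km/s

p = h/λ = 6.626 × 10⁻³⁴ / 1.910 × 10⁻¹² = 3.469 × 10⁻²² kg·m/s.
v = p/m = 3.469 × 10⁻²² / 1.673 × 10⁻²⁷ = 2.07 × 10⁵ m/s = 207 km/s.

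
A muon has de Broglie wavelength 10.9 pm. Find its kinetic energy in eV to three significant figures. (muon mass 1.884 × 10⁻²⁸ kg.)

KE = 61.2 eV

p = h/λ = 6.626 × 10⁻³⁴ / 1.090 × 10⁻¹¹ = 6.079 × 10⁻²³ kg·m/s.
KE = p²/(2m) = (6.079 × 10⁻²³)² / (2 × 1.884 × 10⁻²⁸) = 9.807 × 10⁻¹⁸ J = 61.2 eV.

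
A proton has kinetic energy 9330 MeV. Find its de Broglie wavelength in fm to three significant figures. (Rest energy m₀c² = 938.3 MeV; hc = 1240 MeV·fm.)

Total energy E = KE + m₀c² = 9330 + 938.3 = 10268.3 MeV.
(pc)² = E² − (m₀c²)² = (10268.3)² − (938.3)² = 1.046 × 10⁸ MeV², so pc = 1.023 × 10⁴ MeV.
λ = hc/(pc) = 1240 MeV·fm / 1.023 × 10⁴ MeV = 0.121 fm.

λ = 0.121 fm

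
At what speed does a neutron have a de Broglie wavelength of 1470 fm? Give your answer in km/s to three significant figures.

v = 269 km/s

p = h/λ = 6.626 × 10⁻³⁴ / 1.470 × 10⁻¹² = 4.507 × 10⁻²² kg·m/s.
v = p/m = 4.507 × 10⁻²² / 1.675 × 10⁻²⁷ = 2.69 × 10⁵ m/s = 269 km/s.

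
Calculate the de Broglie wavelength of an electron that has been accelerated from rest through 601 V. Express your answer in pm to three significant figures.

λ = 50.0 pm

KE = eV = 1.602 × 10⁻¹⁹ × 601.0 = 9.628 × 10⁻¹⁷ J.
p = √(2mKE) = √(2 × 9.109 × 10⁻³¹ × 9.628 × 10⁻¹⁷) = 1.324 × 10⁻²³ kg·m/s.
λ = h/p = 6.626 × 10⁻³⁴ / 1.324 × 10⁻²³ = 5.00 × 10⁻¹¹ m = 50.0 pm.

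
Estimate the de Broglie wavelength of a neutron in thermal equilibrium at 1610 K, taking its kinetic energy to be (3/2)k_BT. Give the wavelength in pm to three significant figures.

λ = 62.7 pm

KE = (3/2)k_BT = 1.5 × 1.381 × 10⁻²³ × 1610 = 3.335 × 10⁻²⁰ J.
p = √(2mKE) = √(2 × 1.675 × 10⁻²⁷ × 3.335 × 10⁻²⁰) = 1.057 × 10⁻²³ kg·m/s.
λ = h/p = 6.27 × 10⁻¹¹ m = 62.7 pm.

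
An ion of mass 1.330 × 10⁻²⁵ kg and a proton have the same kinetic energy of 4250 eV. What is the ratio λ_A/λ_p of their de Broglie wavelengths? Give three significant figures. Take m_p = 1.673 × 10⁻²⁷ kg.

At fixed KE, p = √(2mKE) so λ = h/p ∝ 1/√m.
λ_A/λ_p = √(m_p/m_A) = √(1.673 × 10⁻²⁷/1.330 × 10⁻²⁵) = √(0.01258) = 0.112.

λ_A/λ_p = 0.112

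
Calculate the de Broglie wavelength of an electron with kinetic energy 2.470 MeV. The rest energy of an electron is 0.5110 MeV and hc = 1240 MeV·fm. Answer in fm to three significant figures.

Total energy E = KE + m₀c² = 2.470 + 0.5110 = 2.9810 MeV.
(pc)² = E² − (m₀c²)² = (2.9810)² − (0.5110)² = 8.625 MeV², so pc = 2.937 MeV.
λ = hc/(pc) = 1240 MeV·fm / 2.937 MeV = 422 fm.

λ = 422 fm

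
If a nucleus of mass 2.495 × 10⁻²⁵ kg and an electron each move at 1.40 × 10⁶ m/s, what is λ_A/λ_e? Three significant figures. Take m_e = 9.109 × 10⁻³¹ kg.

At fixed v, p = mv so λ = h/(mv) ∝ 1/m.
λ_A/λ_e = m_e/m_A = 9.109 × 10⁻³¹/2.495 × 10⁻²⁵ = 3.65 × 10⁻⁶.

λ_A/λ_e = 3.65 × 10⁻⁶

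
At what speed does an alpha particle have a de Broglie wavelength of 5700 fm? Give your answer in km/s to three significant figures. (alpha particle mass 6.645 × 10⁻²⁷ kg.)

v = 17.5 km/s

p = h/λ = 6.626 × 10⁻³⁴ / 5.700 × 10⁻¹² = 1.162 × 10⁻²² kg·m/s.
v = p/m = 1.162 × 10⁻²² / 6.645 × 10⁻²⁷ = 1.75 × 10⁴ m/s = 17.5 km/s.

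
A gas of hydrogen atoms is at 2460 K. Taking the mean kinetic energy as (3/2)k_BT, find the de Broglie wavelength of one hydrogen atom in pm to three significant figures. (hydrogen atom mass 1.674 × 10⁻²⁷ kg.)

KE = (3/2)k_BT = 1.5 × 1.381 × 10⁻²³ × 2460 = 5.096 × 10⁻²⁰ J.
p = √(2mKE) = √(2 × 1.674 × 10⁻²⁷ × 5.096 × 10⁻²⁰) = 1.306 × 10⁻²³ kg·m/s.
λ = h/p = 5.07 × 10⁻¹¹ m = 50.7 pm.

λ = 50.7 pm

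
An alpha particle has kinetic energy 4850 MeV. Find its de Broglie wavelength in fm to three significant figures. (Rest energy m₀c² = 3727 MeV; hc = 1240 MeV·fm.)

λ = 0.161 fm

Total energy E = KE + m₀c² = 4850 + 3727 = 8577 MeV.
(pc)² = E² − (m₀c²)² = (8577)² − (3727)² = 5.967 × 10⁷ MeV², so pc = 7725 MeV.
λ = hc/(pc) = 1240 MeV·fm / 7725 MeV = 0.161 fm.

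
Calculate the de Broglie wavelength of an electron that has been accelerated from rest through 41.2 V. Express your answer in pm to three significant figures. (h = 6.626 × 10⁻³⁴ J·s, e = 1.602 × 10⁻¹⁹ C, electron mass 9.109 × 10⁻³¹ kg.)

KE = eV = 1.602 × 10⁻¹⁹ × 41.20 = 6.600 × 10⁻¹⁸ J.
p = √(2mKE) = √(2 × 9.109 × 10⁻³¹ × 6.600 × 10⁻¹⁸) = 3.468 × 10⁻²⁴ kg·m/s.
λ = h/p = 6.626 × 10⁻³⁴ / 3.468 × 10⁻²⁴ = 1.91 × 10⁻¹⁰ m = 191 pm.

λ = 191 pm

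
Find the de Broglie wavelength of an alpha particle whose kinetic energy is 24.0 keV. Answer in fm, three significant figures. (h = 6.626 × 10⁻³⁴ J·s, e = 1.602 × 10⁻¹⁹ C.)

λ = 92.7 fm

KE = 24.0 keV = 3.845 × 10⁻¹⁵ J.
p = √(2mKE) = √(2 × 6.645 × 10⁻²⁷ × 3.845 × 10⁻¹⁵) = 7.148 × 10⁻²¹ kg·m/s.
λ = h/p = 6.626 × 10⁻³⁴ / 7.148 × 10⁻²¹ = 9.27 × 10⁻¹⁴ m = 92.7 fm.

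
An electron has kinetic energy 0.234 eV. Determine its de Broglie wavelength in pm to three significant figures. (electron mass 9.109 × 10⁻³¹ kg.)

KE = 0.234 eV = 3.749 × 10⁻²⁰ J.
p = √(2mKE) = √(2 × 9.109 × 10⁻³¹ × 3.749 × 10⁻²⁰) = 2.613 × 10⁻²⁵ kg·m/s.
λ = h/p = 6.626 × 10⁻³⁴ / 2.613 × 10⁻²⁵ = 2.54 × 10⁻⁹ m = 2540 pm.

λ = 2540 pm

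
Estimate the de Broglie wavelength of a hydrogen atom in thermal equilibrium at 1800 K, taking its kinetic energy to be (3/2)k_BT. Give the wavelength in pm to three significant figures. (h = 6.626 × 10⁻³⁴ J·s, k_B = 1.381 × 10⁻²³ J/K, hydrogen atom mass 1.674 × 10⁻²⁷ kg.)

KE = (3/2)k_BT = 1.5 × 1.381 × 10⁻²³ × 1800 = 3.729 × 10⁻²⁰ J.
p = √(2mKE) = √(2 × 1.674 × 10⁻²⁷ × 3.729 × 10⁻²⁰) = 1.117 × 10⁻²³ kg·m/s.
λ = h/p = 5.93 × 10⁻¹¹ m = 59.3 pm.

λ = 59.3 pm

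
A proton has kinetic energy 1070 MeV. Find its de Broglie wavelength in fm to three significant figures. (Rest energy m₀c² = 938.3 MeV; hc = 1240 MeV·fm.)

λ = 0.698 fm

Total energy E = KE + m₀c² = 1070 + 938.3 = 2008.3 MeV.
(pc)² = E² − (m₀c²)² = (2008.3)² − (938.3)² = 3.153 × 10⁶ MeV², so pc = 1776 MeV.
λ = hc/(pc) = 1240 MeV·fm / 1776 MeV = 0.698 fm.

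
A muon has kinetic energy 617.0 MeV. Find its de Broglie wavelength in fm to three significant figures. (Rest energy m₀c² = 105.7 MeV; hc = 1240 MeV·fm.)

λ = 1.73 fm

Total energy E = KE + m₀c² = 617.0 + 105.7 = 722.7 MeV.
(pc)² = E² − (m₀c²)² = (722.7)² − (105.7)² = 5.111 × 10⁵ MeV², so pc = 714.9 MeV.
λ = hc/(pc) = 1240 MeV·fm / 714.9 MeV = 1.73 fm.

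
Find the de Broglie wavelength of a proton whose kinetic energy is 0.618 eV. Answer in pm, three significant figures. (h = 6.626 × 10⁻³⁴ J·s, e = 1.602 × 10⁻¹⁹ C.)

λ = 36.4 pm

KE = 0.618 eV = 9.900 × 10⁻²⁰ J.
p = √(2mKE) = √(2 × 1.673 × 10⁻²⁷ × 9.900 × 10⁻²⁰) = 1.820 × 10⁻²³ kg·m/s.
λ = h/p = 6.626 × 10⁻³⁴ / 1.820 × 10⁻²³ = 3.64 × 10⁻¹¹ m = 36.4 pm.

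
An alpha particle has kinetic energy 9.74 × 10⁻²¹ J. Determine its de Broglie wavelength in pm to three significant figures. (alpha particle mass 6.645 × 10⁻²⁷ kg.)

λ = 58.2 pm

p = √(2mKE) = √(2 × 6.645 × 10⁻²⁷ × 9.740 × 10⁻²¹) = 1.138 × 10⁻²³ kg·m/s.
λ = h/p = 6.626 × 10⁻³⁴ / 1.138 × 10⁻²³ = 5.82 × 10⁻¹¹ m = 58.2 pm.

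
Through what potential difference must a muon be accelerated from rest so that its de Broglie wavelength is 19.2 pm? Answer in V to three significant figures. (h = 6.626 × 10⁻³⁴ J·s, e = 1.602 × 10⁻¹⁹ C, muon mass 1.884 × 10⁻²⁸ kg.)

p = h/λ = 6.626 × 10⁻³⁴ / 1.920 × 10⁻¹¹ = 3.451 × 10⁻²³ kg·m/s.
KE = p²/(2m) = 3.161 × 10⁻¹⁸ J.
V = KE/e = 3.161 × 10⁻¹⁸ / (1.602 × 10⁻¹⁹) = 19.7 V.

V = 19.7 V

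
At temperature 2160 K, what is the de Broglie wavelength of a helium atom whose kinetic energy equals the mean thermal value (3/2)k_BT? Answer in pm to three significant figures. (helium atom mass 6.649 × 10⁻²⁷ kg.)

KE = (3/2)k_BT = 1.5 × 1.381 × 10⁻²³ × 2160 = 4.474 × 10⁻²⁰ J.
p = √(2mKE) = √(2 × 6.649 × 10⁻²⁷ × 4.474 × 10⁻²⁰) = 2.439 × 10⁻²³ kg·m/s.
λ = h/p = 2.72 × 10⁻¹¹ m = 27.2 pm.

λ = 27.2 pm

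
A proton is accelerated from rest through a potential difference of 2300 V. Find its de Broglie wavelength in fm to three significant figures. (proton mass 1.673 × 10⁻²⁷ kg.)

KE = eV = 1.602 × 10⁻¹⁹ × 2300 = 3.685 × 10⁻¹⁶ J.
p = √(2mKE) = √(2 × 1.673 × 10⁻²⁷ × 3.685 × 10⁻¹⁶) = 1.110 × 10⁻²¹ kg·m/s.
λ = h/p = 6.626 × 10⁻³⁴ / 1.110 × 10⁻²¹ = 5.97 × 10⁻¹³ m = 597 fm.

λ = 597 fm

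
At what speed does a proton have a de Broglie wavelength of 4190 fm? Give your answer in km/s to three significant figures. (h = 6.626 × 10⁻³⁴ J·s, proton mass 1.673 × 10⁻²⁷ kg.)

p = h/λ = 6.626 × 10⁻³⁴ / 4.190 × 10⁻¹² = 1.581 × 10⁻²² kg·m/s.
v = p/m = 1.581 × 10⁻²² / 1.673 × 10⁻²⁷ = 9.45 × 10⁴ m/s = 94.5 km/s.

v = 94.5 km/s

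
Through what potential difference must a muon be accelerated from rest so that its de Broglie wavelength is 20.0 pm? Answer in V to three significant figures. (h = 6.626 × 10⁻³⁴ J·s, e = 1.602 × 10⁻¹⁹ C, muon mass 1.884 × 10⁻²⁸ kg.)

p = h/λ = 6.626 × 10⁻³⁴ / 2.000 × 10⁻¹¹ = 3.313 × 10⁻²³ kg·m/s.
KE = p²/(2m) = 2.913 × 10⁻¹⁸ J.
V = KE/e = 2.913 × 10⁻¹⁸ / (1.602 × 10⁻¹⁹) = 18.2 V.

V = 18.2 V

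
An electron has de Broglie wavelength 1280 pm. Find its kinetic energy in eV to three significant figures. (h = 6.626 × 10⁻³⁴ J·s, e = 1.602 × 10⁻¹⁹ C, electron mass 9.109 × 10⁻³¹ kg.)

p = h/λ = 6.626 × 10⁻³⁴ / 1.280 × 10⁻⁹ = 5.177 × 10⁻²⁵ kg·m/s.
KE = p²/(2m) = (5.177 × 10⁻²⁵)² / (2 × 9.109 × 10⁻³¹) = 1.471 × 10⁻¹⁹ J = 0.918 eV.

KE = 0.918 eV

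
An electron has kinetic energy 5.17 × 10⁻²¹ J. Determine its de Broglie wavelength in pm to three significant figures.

p = √(2mKE) = √(2 × 9.109 × 10⁻³¹ × 5.170 × 10⁻²¹) = 9.705 × 10⁻²⁶ kg·m/s.
λ = h/p = 6.626 × 10⁻³⁴ / 9.705 × 10⁻²⁶ = 6.83 × 10⁻⁹ m = 6830 pm.

λ = 6830 pm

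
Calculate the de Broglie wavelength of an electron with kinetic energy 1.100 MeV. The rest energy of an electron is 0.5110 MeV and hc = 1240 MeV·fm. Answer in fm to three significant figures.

λ = 812 fm

Total energy E = KE + m₀c² = 1.100 + 0.5110 = 1.6110 MeV.
(pc)² = E² − (m₀c²)² = (1.6110)² − (0.5110)² = 2.334 MeV², so pc = 1.528 MeV.
λ = hc/(pc) = 1240 MeV·fm / 1.528 MeV = 812 fm.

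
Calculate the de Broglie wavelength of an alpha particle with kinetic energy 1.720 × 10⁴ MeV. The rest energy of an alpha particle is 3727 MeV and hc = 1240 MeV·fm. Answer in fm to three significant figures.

Total energy E = KE + m₀c² = 1.720 × 10⁴ + 3727 = 20927 MeV.
(pc)² = E² − (m₀c²)² = (20927)² − (3727)² = 4.240 × 10⁸ MeV², so pc = 2.059 × 10⁴ MeV.
λ = hc/(pc) = 1240 MeV·fm / 2.059 × 10⁴ MeV = 0.0602 fm.

λ = 0.0602 fm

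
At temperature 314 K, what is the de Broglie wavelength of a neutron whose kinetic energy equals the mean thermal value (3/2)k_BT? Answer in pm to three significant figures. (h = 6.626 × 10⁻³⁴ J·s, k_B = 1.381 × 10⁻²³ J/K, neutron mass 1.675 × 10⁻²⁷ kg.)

KE = (3/2)k_BT = 1.5 × 1.381 × 10⁻²³ × 314 = 6.505 × 10⁻²¹ J.
p = √(2mKE) = √(2 × 1.675 × 10⁻²⁷ × 6.505 × 10⁻²¹) = 4.668 × 10⁻²⁴ kg·m/s.
λ = h/p = 1.42 × 10⁻¹⁰ m = 142 pm.

λ = 142 pm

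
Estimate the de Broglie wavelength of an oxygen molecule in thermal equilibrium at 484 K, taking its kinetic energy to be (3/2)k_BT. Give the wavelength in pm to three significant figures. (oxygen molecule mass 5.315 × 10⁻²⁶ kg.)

λ = 20.3 pm

KE = (3/2)k_BT = 1.5 × 1.381 × 10⁻²³ × 484 = 1.003 × 10⁻²⁰ J.
p = √(2mKE) = √(2 × 5.315 × 10⁻²⁶ × 1.003 × 10⁻²⁰) = 3.265 × 10⁻²³ kg·m/s.
λ = h/p = 2.03 × 10⁻¹¹ m = 20.3 pm.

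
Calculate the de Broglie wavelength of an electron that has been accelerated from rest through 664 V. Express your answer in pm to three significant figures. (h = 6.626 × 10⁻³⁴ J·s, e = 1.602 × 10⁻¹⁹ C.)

KE = eV = 1.602 × 10⁻¹⁹ × 664.0 = 1.064 × 10⁻¹⁶ J.
p = √(2mKE) = √(2 × 9.109 × 10⁻³¹ × 1.064 × 10⁻¹⁶) = 1.392 × 10⁻²³ kg·m/s.
λ = h/p = 6.626 × 10⁻³⁴ / 1.392 × 10⁻²³ = 4.76 × 10⁻¹¹ m = 47.6 pm.

λ = 47.6 pm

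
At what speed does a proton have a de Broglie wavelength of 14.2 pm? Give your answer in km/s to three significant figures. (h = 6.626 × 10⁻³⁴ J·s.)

p = h/λ = 6.626 × 10⁻³⁴ / 1.420 × 10⁻¹¹ = 4.666 × 10⁻²³ kg·m/s.
v = p/m = 4.666 × 10⁻²³ / 1.673 × 10⁻²⁷ = 2.79 × 10⁴ m/s = 27.9 km/s.

v = 27.9 km/s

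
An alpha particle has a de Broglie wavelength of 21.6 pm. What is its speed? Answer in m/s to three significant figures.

p = h/λ = 6.626 × 10⁻³⁴ / 2.160 × 10⁻¹¹ = 3.068 × 10⁻²³ kg·m/s.
v = p/m = 3.068 × 10⁻²³ / 6.645 × 10⁻²⁷ = 4.62 × 10³ m/s = 4620 m/s.

v = 4620 m/s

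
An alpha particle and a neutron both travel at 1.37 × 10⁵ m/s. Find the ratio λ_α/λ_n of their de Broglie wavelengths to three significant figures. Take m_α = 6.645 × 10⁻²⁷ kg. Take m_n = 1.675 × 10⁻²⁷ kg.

λ_α/λ_n = 0.252

At fixed v, p = mv so λ = h/(mv) ∝ 1/m.
λ_α/λ_n = m_n/m_α = 1.675 × 10⁻²⁷/6.645 × 10⁻²⁷ = 0.252.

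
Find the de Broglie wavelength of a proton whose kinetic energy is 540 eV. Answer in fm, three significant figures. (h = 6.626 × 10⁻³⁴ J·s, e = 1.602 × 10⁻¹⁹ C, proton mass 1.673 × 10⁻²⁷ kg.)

KE = 540 eV = 8.651 × 10⁻¹⁷ J.
p = √(2mKE) = √(2 × 1.673 × 10⁻²⁷ × 8.651 × 10⁻¹⁷) = 5.380 × 10⁻²² kg·m/s.
λ = h/p = 6.626 × 10⁻³⁴ / 5.380 × 10⁻²² = 1.23 × 10⁻¹² m = 1230 fm.

λ = 1230 fm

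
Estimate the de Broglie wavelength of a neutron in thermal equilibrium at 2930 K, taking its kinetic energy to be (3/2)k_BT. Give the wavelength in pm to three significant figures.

KE = (3/2)k_BT = 1.5 × 1.381 × 10⁻²³ × 2930 = 6.069 × 10⁻²⁰ J.
p = √(2mKE) = √(2 × 1.675 × 10⁻²⁷ × 6.069 × 10⁻²⁰) = 1.426 × 10⁻²³ kg·m/s.
λ = h/p = 4.65 × 10⁻¹¹ m = 46.5 pm.

λ = 46.5 pm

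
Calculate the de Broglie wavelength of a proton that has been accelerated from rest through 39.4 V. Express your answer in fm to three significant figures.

λ = 4560 fm

KE = eV = 1.602 × 10⁻¹⁹ × 39.40 = 6.312 × 10⁻¹⁸ J.
p = √(2mKE) = √(2 × 1.673 × 10⁻²⁷ × 6.312 × 10⁻¹⁸) = 1.453 × 10⁻²² kg·m/s.
λ = h/p = 6.626 × 10⁻³⁴ / 1.453 × 10⁻²² = 4.56 × 10⁻¹² m = 4560 fm.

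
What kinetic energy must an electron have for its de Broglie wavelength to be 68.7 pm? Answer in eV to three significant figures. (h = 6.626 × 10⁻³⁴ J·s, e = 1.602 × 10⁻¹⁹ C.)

KE = 319 eV

p = h/λ = 6.626 × 10⁻³⁴ / 6.870 × 10⁻¹¹ = 9.645 × 10⁻²⁴ kg·m/s.
KE = p²/(2m) = (9.645 × 10⁻²⁴)² / (2 × 9.109 × 10⁻³¹) = 5.106 × 10⁻¹⁷ J = 319 eV.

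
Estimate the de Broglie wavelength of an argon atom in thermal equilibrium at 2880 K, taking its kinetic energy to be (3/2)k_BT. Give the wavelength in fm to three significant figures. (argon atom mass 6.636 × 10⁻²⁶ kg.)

λ = 7450 fm

KE = (3/2)k_BT = 1.5 × 1.381 × 10⁻²³ × 2880 = 5.966 × 10⁻²⁰ J.
p = √(2mKE) = √(2 × 6.636 × 10⁻²⁶ × 5.966 × 10⁻²⁰) = 8.898 × 10⁻²³ kg·m/s.
λ = h/p = 7.45 × 10⁻¹² m = 7450 fm.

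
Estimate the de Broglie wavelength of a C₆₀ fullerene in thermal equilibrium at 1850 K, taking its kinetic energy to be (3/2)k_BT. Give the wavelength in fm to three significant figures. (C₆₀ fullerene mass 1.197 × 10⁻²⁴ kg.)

KE = (3/2)k_BT = 1.5 × 1.381 × 10⁻²³ × 1850 = 3.832 × 10⁻²⁰ J.
p = √(2mKE) = √(2 × 1.197 × 10⁻²⁴ × 3.832 × 10⁻²⁰) = 3.029 × 10⁻²² kg·m/s.
λ = h/p = 2.19 × 10⁻¹² m = 2190 fm.

λ = 2190 fm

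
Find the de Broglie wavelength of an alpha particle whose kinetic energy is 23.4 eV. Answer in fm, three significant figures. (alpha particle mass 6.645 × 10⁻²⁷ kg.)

λ = 2970 fm

KE = 23.4 eV = 3.749 × 10⁻¹⁸ J.
p = √(2mKE) = √(2 × 6.645 × 10⁻²⁷ × 3.749 × 10⁻¹⁸) = 2.232 × 10⁻²² kg·m/s.
λ = h/p = 6.626 × 10⁻³⁴ / 2.232 × 10⁻²² = 2.97 × 10⁻¹² m = 2970 fm.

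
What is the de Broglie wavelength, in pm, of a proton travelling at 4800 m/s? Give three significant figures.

p = mv = 1.673 × 10⁻²⁷ × 4800 = 8.030 × 10⁻²⁴ kg·m/s.
λ = h/p = 6.626 × 10⁻³⁴ / 8.030 × 10⁻²⁴ = 8.25 × 10⁻¹¹ m = 82.5 pm.

λ = 82.5 pm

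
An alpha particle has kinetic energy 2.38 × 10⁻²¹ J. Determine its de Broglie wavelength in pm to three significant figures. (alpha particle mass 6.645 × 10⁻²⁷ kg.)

p = √(2mKE) = √(2 × 6.645 × 10⁻²⁷ × 2.380 × 10⁻²¹) = 5.624 × 10⁻²⁴ kg·m/s.
λ = h/p = 6.626 × 10⁻³⁴ / 5.624 × 10⁻²⁴ = 1.18 × 10⁻¹⁰ m = 118 pm.

λ = 118 pm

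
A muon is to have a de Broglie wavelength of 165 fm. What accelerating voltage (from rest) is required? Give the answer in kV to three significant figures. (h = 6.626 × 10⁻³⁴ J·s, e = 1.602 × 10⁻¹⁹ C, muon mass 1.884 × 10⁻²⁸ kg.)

p = h/λ = 6.626 × 10⁻³⁴ / 1.650 × 10⁻¹³ = 4.016 × 10⁻²¹ kg·m/s.
KE = p²/(2m) = 4.280 × 10⁻¹⁴ J.
V = KE/e = 4.280 × 10⁻¹⁴ / (1.602 × 10⁻¹⁹) = 267 kV.

V = 267 kV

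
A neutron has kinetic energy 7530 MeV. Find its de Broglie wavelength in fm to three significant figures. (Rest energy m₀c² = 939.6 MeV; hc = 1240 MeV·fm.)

λ = 0.147 fm

Total energy E = KE + m₀c² = 7530 + 939.6 = 8469.6 MeV.
(pc)² = E² − (m₀c²)² = (8469.6)² − (939.6)² = 7.085 × 10⁷ MeV², so pc = 8417 MeV.
λ = hc/(pc) = 1240 MeV·fm / 8417 MeV = 0.147 fm.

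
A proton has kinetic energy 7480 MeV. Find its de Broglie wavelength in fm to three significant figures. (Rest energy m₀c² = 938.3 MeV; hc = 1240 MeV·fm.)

Total energy E = KE + m₀c² = 7480 + 938.3 = 8418.3 MeV.
(pc)² = E² − (m₀c²)² = (8418.3)² − (938.3)² = 6.999 × 10⁷ MeV², so pc = 8366 MeV.
λ = hc/(pc) = 1240 MeV·fm / 8366 MeV = 0.148 fm.

λ = 0.148 fm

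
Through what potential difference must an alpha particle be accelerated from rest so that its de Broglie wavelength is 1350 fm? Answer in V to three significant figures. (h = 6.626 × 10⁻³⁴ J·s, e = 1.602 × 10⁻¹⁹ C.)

p = h/λ = 6.626 × 10⁻³⁴ / 1.350 × 10⁻¹² = 4.908 × 10⁻²² kg·m/s.
KE = p²/(2m) = 1.813 × 10⁻¹⁷ J.
V = KE/2e = 1.813 × 10⁻¹⁷ / (2 × 1.602 × 10⁻¹⁹) = 56.6 V.

V = 56.6 V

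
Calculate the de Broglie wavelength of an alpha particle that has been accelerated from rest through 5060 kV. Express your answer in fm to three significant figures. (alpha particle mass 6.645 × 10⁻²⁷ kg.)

λ = 4.51 fm

KE = 2eV = 2 × 1.602 × 10⁻¹⁹ × 5.060 × 10⁶ = 1.621 × 10⁻¹² J.
p = √(2mKE) = √(2 × 6.645 × 10⁻²⁷ × 1.621 × 10⁻¹²) = 1.468 × 10⁻¹⁹ kg·m/s.
λ = h/p = 6.626 × 10⁻³⁴ / 1.468 × 10⁻¹⁹ = 4.51 × 10⁻¹⁵ m = 4.51 fm.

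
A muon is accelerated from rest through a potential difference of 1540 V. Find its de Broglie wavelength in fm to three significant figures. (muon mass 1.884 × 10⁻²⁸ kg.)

KE = eV = 1.602 × 10⁻¹⁹ × 1540 = 2.467 × 10⁻¹⁶ J.
p = √(2mKE) = √(2 × 1.884 × 10⁻²⁸ × 2.467 × 10⁻¹⁶) = 3.049 × 10⁻²² kg·m/s.
λ = h/p = 6.626 × 10⁻³⁴ / 3.049 × 10⁻²² = 2.17 × 10⁻¹² m = 2170 fm.

λ = 2170 fm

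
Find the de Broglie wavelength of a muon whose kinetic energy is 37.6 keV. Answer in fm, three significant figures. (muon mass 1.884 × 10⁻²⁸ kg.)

KE = 37.6 keV = 6.024 × 10⁻¹⁵ J.
p = √(2mKE) = √(2 × 1.884 × 10⁻²⁸ × 6.024 × 10⁻¹⁵) = 1.507 × 10⁻²¹ kg·m/s.
λ = h/p = 6.626 × 10⁻³⁴ / 1.507 × 10⁻²¹ = 4.40 × 10⁻¹³ m = 440 fm.

λ = 440 fm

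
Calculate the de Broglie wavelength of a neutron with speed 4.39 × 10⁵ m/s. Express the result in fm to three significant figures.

p = mv = 1.675 × 10⁻²⁷ × 4.39 × 10⁵ = 7.353 × 10⁻²² kg·m/s.
λ = h/p = 6.626 × 10⁻³⁴ / 7.353 × 10⁻²² = 9.01 × 10⁻¹³ m = 901 fm.

λ = 901 fm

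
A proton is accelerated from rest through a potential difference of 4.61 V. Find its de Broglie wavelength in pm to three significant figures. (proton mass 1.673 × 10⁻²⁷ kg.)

λ = 13.3 pm

KE = eV = 1.602 × 10⁻¹⁹ × 4.610 = 7.385 × 10⁻¹⁹ J.
p = √(2mKE) = √(2 × 1.673 × 10⁻²⁷ × 7.385 × 10⁻¹⁹) = 4.971 × 10⁻²³ kg·m/s.
λ = h/p = 6.626 × 10⁻³⁴ / 4.971 × 10⁻²³ = 1.33 × 10⁻¹¹ m = 13.3 pm.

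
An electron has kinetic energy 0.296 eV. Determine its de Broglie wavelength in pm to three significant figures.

KE = 0.296 eV = 4.742 × 10⁻²⁰ J.
p = √(2mKE) = √(2 × 9.109 × 10⁻³¹ × 4.742 × 10⁻²⁰) = 2.939 × 10⁻²⁵ kg·m/s.
λ = h/p = 6.626 × 10⁻³⁴ / 2.939 × 10⁻²⁵ = 2.25 × 10⁻⁹ m = 2250 pm.

λ = 2250 pm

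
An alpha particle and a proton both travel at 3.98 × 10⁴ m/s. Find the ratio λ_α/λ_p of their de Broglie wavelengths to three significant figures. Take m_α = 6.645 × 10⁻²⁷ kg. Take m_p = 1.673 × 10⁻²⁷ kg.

At fixed v, p = mv so λ = h/(mv) ∝ 1/m.
λ_α/λ_p = m_p/m_α = 1.673 × 10⁻²⁷/6.645 × 10⁻²⁷ = 0.252.

λ_α/λ_p = 0.252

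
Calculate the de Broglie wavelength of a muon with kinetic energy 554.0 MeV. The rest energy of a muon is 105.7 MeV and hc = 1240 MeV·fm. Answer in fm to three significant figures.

λ = 1.90 fm

Total energy E = KE + m₀c² = 554.0 + 105.7 = 659.7 MeV.
(pc)² = E² − (m₀c²)² = (659.7)² − (105.7)² = 4.240 × 10⁵ MeV², so pc = 651.2 MeV.
λ = hc/(pc) = 1240 MeV·fm / 651.2 MeV = 1.90 fm.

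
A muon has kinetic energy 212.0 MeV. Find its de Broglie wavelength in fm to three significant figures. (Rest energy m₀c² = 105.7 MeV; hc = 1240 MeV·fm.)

Total energy E = KE + m₀c² = 212.0 + 105.7 = 317.7 MeV.
(pc)² = E² − (m₀c²)² = (317.7)² − (105.7)² = 8.976 × 10⁴ MeV², so pc = 299.6 MeV.
λ = hc/(pc) = 1240 MeV·fm / 299.6 MeV = 4.14 fm.

λ = 4.14 fm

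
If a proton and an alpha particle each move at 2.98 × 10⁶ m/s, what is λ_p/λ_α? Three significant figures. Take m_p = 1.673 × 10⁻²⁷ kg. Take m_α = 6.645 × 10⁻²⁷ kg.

λ_p/λ_α = 3.97

At fixed v, p = mv so λ = h/(mv) ∝ 1/m.
λ_p/λ_α = m_α/m_p = 6.645 × 10⁻²⁷/1.673 × 10⁻²⁷ = 3.97.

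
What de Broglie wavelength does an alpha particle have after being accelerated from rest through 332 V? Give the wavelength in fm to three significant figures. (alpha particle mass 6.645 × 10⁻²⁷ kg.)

KE = 2eV = 2 × 1.602 × 10⁻¹⁹ × 332.0 = 1.064 × 10⁻¹⁶ J.
p = √(2mKE) = √(2 × 6.645 × 10⁻²⁷ × 1.064 × 10⁻¹⁶) = 1.189 × 10⁻²¹ kg·m/s.
λ = h/p = 6.626 × 10⁻³⁴ / 1.189 × 10⁻²¹ = 5.57 × 10⁻¹³ m = 557 fm.

λ = 557 fm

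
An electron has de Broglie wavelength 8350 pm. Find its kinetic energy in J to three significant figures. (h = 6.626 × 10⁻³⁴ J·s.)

p = h/λ = 6.626 × 10⁻³⁴ / 8.350 × 10⁻⁹ = 7.935 × 10⁻²⁶ kg·m/s.
KE = p²/(2m) = (7.935 × 10⁻²⁶)² / (2 × 9.109 × 10⁻³¹) = 3.456 × 10⁻²¹ J = 3.46 × 10⁻²¹ J.

KE = 3.46 × 10⁻²¹ J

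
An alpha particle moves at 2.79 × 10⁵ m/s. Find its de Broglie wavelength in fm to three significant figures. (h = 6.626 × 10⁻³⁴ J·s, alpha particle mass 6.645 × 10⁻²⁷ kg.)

λ = 357 fm

p = mv = 6.645 × 10⁻²⁷ × 2.79 × 10⁵ = 1.854 × 10⁻²¹ kg·m/s.
λ = h/p = 6.626 × 10⁻³⁴ / 1.854 × 10⁻²¹ = 3.57 × 10⁻¹³ m = 357 fm.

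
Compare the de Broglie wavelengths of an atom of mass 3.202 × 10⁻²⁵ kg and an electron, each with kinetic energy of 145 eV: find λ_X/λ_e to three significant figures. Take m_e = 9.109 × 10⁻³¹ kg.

At fixed KE, p = √(2mKE) so λ = h/p ∝ 1/√m.
λ_X/λ_e = √(m_e/m_X) = √(9.109 × 10⁻³¹/3.202 × 10⁻²⁵) = √(2.845 × 10⁻⁶) = 1.69 × 10⁻³.

λ_X/λ_e = 1.69 × 10⁻³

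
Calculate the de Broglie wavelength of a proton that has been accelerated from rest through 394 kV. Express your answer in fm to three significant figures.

λ = 45.6 fm

KE = eV = 1.602 × 10⁻¹⁹ × 3.940 × 10⁵ = 6.312 × 10⁻¹⁴ J.
p = √(2mKE) = √(2 × 1.673 × 10⁻²⁷ × 6.312 × 10⁻¹⁴) = 1.453 × 10⁻²⁰ kg·m/s.
λ = h/p = 6.626 × 10⁻³⁴ / 1.453 × 10⁻²⁰ = 4.56 × 10⁻¹⁴ m = 45.6 fm.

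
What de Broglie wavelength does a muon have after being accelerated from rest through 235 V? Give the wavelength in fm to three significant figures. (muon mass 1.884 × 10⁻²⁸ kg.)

λ = 5560 fm

KE = eV = 1.602 × 10⁻¹⁹ × 235.0 = 3.765 × 10⁻¹⁷ J.
p = √(2mKE) = √(2 × 1.884 × 10⁻²⁸ × 3.765 × 10⁻¹⁷) = 1.191 × 10⁻²² kg·m/s.
λ = h/p = 6.626 × 10⁻³⁴ / 1.191 × 10⁻²² = 5.56 × 10⁻¹² m = 5560 fm.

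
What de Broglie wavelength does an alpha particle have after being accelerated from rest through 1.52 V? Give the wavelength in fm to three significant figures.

KE = 2eV = 2 × 1.602 × 10⁻¹⁹ × 1.520 = 4.870 × 10⁻¹⁹ J.
p = √(2mKE) = √(2 × 6.645 × 10⁻²⁷ × 4.870 × 10⁻¹⁹) = 8.045 × 10⁻²³ kg·m/s.
λ = h/p = 6.626 × 10⁻³⁴ / 8.045 × 10⁻²³ = 8.24 × 10⁻¹² m = 8240 fm.

λ = 8240 fm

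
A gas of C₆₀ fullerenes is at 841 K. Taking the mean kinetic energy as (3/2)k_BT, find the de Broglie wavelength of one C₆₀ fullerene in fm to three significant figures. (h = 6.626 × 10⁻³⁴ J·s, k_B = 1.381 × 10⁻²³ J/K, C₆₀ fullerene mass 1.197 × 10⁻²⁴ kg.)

λ = 3240 fm

KE = (3/2)k_BT = 1.5 × 1.381 × 10⁻²³ × 841 = 1.742 × 10⁻²⁰ J.
p = √(2mKE) = √(2 × 1.197 × 10⁻²⁴ × 1.742 × 10⁻²⁰) = 2.042 × 10⁻²² kg·m/s.
λ = h/p = 3.24 × 10⁻¹² m = 3240 fm.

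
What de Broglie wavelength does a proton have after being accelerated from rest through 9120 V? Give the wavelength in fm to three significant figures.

KE = eV = 1.602 × 10⁻¹⁹ × 9120 = 1.461 × 10⁻¹⁵ J.
p = √(2mKE) = √(2 × 1.673 × 10⁻²⁷ × 1.461 × 10⁻¹⁵) = 2.211 × 10⁻²¹ kg·m/s.
λ = h/p = 6.626 × 10⁻³⁴ / 2.211 × 10⁻²¹ = 3.00 × 10⁻¹³ m = 300 fm.

λ = 300 fm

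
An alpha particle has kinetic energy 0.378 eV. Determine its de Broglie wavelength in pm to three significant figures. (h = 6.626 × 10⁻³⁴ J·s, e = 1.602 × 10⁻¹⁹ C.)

KE = 0.378 eV = 6.056 × 10⁻²⁰ J.
p = √(2mKE) = √(2 × 6.645 × 10⁻²⁷ × 6.056 × 10⁻²⁰) = 2.837 × 10⁻²³ kg·m/s.
λ = h/p = 6.626 × 10⁻³⁴ / 2.837 × 10⁻²³ = 2.34 × 10⁻¹¹ m = 23.4 pm.

λ = 23.4 pm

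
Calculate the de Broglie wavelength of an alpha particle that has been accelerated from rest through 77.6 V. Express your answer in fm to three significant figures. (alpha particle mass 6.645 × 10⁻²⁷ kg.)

λ = 1150 fm

KE = 2eV = 2 × 1.602 × 10⁻¹⁹ × 77.60 = 2.486 × 10⁻¹⁷ J.
p = √(2mKE) = √(2 × 6.645 × 10⁻²⁷ × 2.486 × 10⁻¹⁷) = 5.748 × 10⁻²² kg·m/s.
λ = h/p = 6.626 × 10⁻³⁴ / 5.748 × 10⁻²² = 1.15 × 10⁻¹² m = 1150 fm.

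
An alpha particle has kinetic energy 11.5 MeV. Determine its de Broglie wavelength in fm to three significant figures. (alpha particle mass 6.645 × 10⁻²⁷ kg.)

KE = 11.5 MeV = 1.842 × 10⁻¹² J.
p = √(2mKE) = √(2 × 6.645 × 10⁻²⁷ × 1.842 × 10⁻¹²) = 1.565 × 10⁻¹⁹ kg·m/s.
λ = h/p = 6.626 × 10⁻³⁴ / 1.565 × 10⁻¹⁹ = 4.23 × 10⁻¹⁵ m = 4.23 fm.

λ = 4.23 fm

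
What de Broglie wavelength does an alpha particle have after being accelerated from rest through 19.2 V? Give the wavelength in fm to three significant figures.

KE = 2eV = 2 × 1.602 × 10⁻¹⁹ × 19.20 = 6.152 × 10⁻¹⁸ J.
p = √(2mKE) = √(2 × 6.645 × 10⁻²⁷ × 6.152 × 10⁻¹⁸) = 2.859 × 10⁻²² kg·m/s.
λ = h/p = 6.626 × 10⁻³⁴ / 2.859 × 10⁻²² = 2.32 × 10⁻¹² m = 2320 fm.

λ = 2320 fm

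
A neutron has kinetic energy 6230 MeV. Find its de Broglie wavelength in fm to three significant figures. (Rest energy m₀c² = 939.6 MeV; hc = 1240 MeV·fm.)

Total energy E = KE + m₀c² = 6230 + 939.6 = 7169.6 MeV.
(pc)² = E² − (m₀c²)² = (7169.6)² − (939.6)² = 5.052 × 10⁷ MeV², so pc = 7108 MeV.
λ = hc/(pc) = 1240 MeV·fm / 7108 MeV = 0.174 fm.

λ = 0.174 fm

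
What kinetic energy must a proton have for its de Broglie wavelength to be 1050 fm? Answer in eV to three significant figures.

p = h/λ = 6.626 × 10⁻³⁴ / 1.050 × 10⁻¹² = 6.310 × 10⁻²² kg·m/s.
KE = p²/(2m) = (6.310 × 10⁻²²)² / (2 × 1.673 × 10⁻²⁷) = 1.190 × 10⁻¹⁶ J = 743 eV.

KE = 743 eV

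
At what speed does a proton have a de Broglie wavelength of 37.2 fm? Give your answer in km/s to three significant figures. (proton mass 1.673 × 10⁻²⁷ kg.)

v = 1.06 × 10⁴ km/s

p = h/λ = 6.626 × 10⁻³⁴ / 3.720 × 10⁻¹⁴ = 1.781 × 10⁻²⁰ kg·m/s.
v = p/m = 1.781 × 10⁻²⁰ / 1.673 × 10⁻²⁷ = 1.06 × 10⁷ m/s = 1.06 × 10⁴ km/s.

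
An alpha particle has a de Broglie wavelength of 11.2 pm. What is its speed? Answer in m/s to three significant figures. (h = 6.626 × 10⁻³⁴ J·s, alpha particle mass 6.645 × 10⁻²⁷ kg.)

v = 8900 m/s

p = h/λ = 6.626 × 10⁻³⁴ / 1.120 × 10⁻¹¹ = 5.916 × 10⁻²³ kg·m/s.
v = p/m = 5.916 × 10⁻²³ / 6.645 × 10⁻²⁷ = 8.90 × 10³ m/s = 8900 m/s.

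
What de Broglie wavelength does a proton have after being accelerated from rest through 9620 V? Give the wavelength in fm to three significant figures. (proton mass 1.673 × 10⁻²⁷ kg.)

KE = eV = 1.602 × 10⁻¹⁹ × 9620 = 1.541 × 10⁻¹⁵ J.
p = √(2mKE) = √(2 × 1.673 × 10⁻²⁷ × 1.541 × 10⁻¹⁵) = 2.271 × 10⁻²¹ kg·m/s.
λ = h/p = 6.626 × 10⁻³⁴ / 2.271 × 10⁻²¹ = 2.92 × 10⁻¹³ m = 292 fm.

λ = 292 fm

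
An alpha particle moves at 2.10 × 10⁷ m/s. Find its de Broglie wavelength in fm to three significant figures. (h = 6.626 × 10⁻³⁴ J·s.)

λ = 4.75 fm

p = mv = 6.645 × 10⁻²⁷ × 2.10 × 10⁷ = 1.395 × 10⁻¹⁹ kg·m/s.
λ = h/p = 6.626 × 10⁻³⁴ / 1.395 × 10⁻¹⁹ = 4.75 × 10⁻¹⁵ m = 4.75 fm.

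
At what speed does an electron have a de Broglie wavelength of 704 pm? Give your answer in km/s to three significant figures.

v = 1030 km/s

p = h/λ = 6.626 × 10⁻³⁴ / 7.040 × 10⁻¹⁰ = 9.412 × 10⁻²⁵ kg·m/s.
v = p/m = 9.412 × 10⁻²⁵ / 9.109 × 10⁻³¹ = 1.03 × 10⁶ m/s = 1030 km/s.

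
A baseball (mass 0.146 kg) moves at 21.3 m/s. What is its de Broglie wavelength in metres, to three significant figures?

p = mv = 0.146 × 21.3 = 3.110 kg·m/s.
λ = h/p = 6.626 × 10⁻³⁴ / 3.110 = 2.13 × 10⁻³⁴ m.

λ = 2.13 × 10⁻³⁴ m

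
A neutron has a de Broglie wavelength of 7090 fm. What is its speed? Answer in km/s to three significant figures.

p = h/λ = 6.626 × 10⁻³⁴ / 7.090 × 10⁻¹² = 9.346 × 10⁻²³ kg·m/s.
v = p/m = 9.346 × 10⁻²³ / 1.675 × 10⁻²⁷ = 5.58 × 10⁴ m/s = 55.8 km/s.

v = 55.8 km/s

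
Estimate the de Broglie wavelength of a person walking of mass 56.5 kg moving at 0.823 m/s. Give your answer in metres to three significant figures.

λ = 1.42 × 10⁻³⁵ m

p = mv = 56.5 × 0.823 = 4.650 × 10¹ kg·m/s.
λ = h/p = 6.626 × 10⁻³⁴ / 4.650 × 10¹ = 1.42 × 10⁻³⁵ m.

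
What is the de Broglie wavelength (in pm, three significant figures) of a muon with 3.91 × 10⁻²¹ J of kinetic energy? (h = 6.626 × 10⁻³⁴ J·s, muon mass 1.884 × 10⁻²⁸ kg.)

p = √(2mKE) = √(2 × 1.884 × 10⁻²⁸ × 3.910 × 10⁻²¹) = 1.214 × 10⁻²⁴ kg·m/s.
λ = h/p = 6.626 × 10⁻³⁴ / 1.214 × 10⁻²⁴ = 5.46 × 10⁻¹⁰ m = 546 pm.

λ = 546 pm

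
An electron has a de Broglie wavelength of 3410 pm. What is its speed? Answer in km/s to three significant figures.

p = h/λ = 6.626 × 10⁻³⁴ / 3.410 × 10⁻⁹ = 1.943 × 10⁻²⁵ kg·m/s.
v = p/m = 1.943 × 10⁻²⁵ / 9.109 × 10⁻³¹ = 2.13 × 10⁵ m/s = 213 km/s.

v = 213 km/s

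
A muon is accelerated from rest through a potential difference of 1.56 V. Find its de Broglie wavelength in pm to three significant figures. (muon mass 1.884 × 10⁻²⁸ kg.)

KE = eV = 1.602 × 10⁻¹⁹ × 1.560 = 2.499 × 10⁻¹⁹ J.
p = √(2mKE) = √(2 × 1.884 × 10⁻²⁸ × 2.499 × 10⁻¹⁹) = 9.704 × 10⁻²⁴ kg·m/s.
λ = h/p = 6.626 × 10⁻³⁴ / 9.704 × 10⁻²⁴ = 6.83 × 10⁻¹¹ m = 68.3 pm.

λ = 68.3 pm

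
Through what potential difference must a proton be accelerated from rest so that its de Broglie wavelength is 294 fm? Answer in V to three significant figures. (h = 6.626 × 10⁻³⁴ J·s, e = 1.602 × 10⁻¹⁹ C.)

p = h/λ = 6.626 × 10⁻³⁴ / 2.940 × 10⁻¹³ = 2.254 × 10⁻²¹ kg·m/s.
KE = p²/(2m) = 1.518 × 10⁻¹⁵ J.
V = KE/e = 1.518 × 10⁻¹⁵ / (1.602 × 10⁻¹⁹) = 9480 V.

V = 9480 V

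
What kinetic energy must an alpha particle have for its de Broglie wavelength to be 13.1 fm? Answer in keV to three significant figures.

KE = 1200 keV

p = h/λ = 6.626 × 10⁻³⁴ / 1.310 × 10⁻¹⁴ = 5.058 × 10⁻²⁰ kg·m/s.
KE = p²/(2m) = (5.058 × 10⁻²⁰)² / (2 × 6.645 × 10⁻²⁷) = 1.925 × 10⁻¹³ J = 1200 keV.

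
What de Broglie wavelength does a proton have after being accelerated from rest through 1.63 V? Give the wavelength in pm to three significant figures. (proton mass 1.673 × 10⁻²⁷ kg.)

KE = eV = 1.602 × 10⁻¹⁹ × 1.630 = 2.611 × 10⁻¹⁹ J.
p = √(2mKE) = √(2 × 1.673 × 10⁻²⁷ × 2.611 × 10⁻¹⁹) = 2.956 × 10⁻²³ kg·m/s.
λ = h/p = 6.626 × 10⁻³⁴ / 2.956 × 10⁻²³ = 2.24 × 10⁻¹¹ m = 22.4 pm.

λ = 22.4 pm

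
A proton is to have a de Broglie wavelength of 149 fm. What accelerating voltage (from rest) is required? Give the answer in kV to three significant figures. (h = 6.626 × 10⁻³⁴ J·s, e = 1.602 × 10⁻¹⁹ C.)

p = h/λ = 6.626 × 10⁻³⁴ / 1.490 × 10⁻¹³ = 4.447 × 10⁻²¹ kg·m/s.
KE = p²/(2m) = 5.910 × 10⁻¹⁵ J.
V = KE/e = 5.910 × 10⁻¹⁵ / (1.602 × 10⁻¹⁹) = 36.9 kV.

V = 36.9 kV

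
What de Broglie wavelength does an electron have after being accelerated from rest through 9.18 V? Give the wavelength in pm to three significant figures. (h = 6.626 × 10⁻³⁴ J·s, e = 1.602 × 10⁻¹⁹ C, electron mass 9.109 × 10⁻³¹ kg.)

KE = eV = 1.602 × 10⁻¹⁹ × 9.180 = 1.471 × 10⁻¹⁸ J.
p = √(2mKE) = √(2 × 9.109 × 10⁻³¹ × 1.471 × 10⁻¹⁸) = 1.637 × 10⁻²⁴ kg·m/s.
λ = h/p = 6.626 × 10⁻³⁴ / 1.637 × 10⁻²⁴ = 4.05 × 10⁻¹⁰ m = 405 pm.

λ = 405 pm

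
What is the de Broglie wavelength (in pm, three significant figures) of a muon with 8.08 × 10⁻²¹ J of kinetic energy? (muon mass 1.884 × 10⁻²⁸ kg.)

p = √(2mKE) = √(2 × 1.884 × 10⁻²⁸ × 8.080 × 10⁻²¹) = 1.745 × 10⁻²⁴ kg·m/s.
λ = h/p = 6.626 × 10⁻³⁴ / 1.745 × 10⁻²⁴ = 3.80 × 10⁻¹⁰ m = 380 pm.

λ = 380 pm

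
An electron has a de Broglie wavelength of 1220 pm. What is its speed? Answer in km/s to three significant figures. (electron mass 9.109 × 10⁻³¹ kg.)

p = h/λ = 6.626 × 10⁻³⁴ / 1.220 × 10⁻⁹ = 5.431 × 10⁻²⁵ kg·m/s.
v = p/m = 5.431 × 10⁻²⁵ / 9.109 × 10⁻³¹ = 5.96 × 10⁵ m/s = 596 km/s.

v = 596 km/s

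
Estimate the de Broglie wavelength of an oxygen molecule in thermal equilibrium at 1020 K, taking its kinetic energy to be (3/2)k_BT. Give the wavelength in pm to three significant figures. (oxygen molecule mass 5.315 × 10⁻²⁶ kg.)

KE = (3/2)k_BT = 1.5 × 1.381 × 10⁻²³ × 1020 = 2.113 × 10⁻²⁰ J.
p = √(2mKE) = √(2 × 5.315 × 10⁻²⁶ × 2.113 × 10⁻²⁰) = 4.739 × 10⁻²³ kg·m/s.
λ = h/p = 1.40 × 10⁻¹¹ m = 14.0 pm.

λ = 14.0 pm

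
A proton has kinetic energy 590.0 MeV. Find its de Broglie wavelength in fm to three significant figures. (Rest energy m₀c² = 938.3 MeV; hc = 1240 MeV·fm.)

Total energy E = KE + m₀c² = 590.0 + 938.3 = 1528.3 MeV.
(pc)² = E² − (m₀c²)² = (1528.3)² − (938.3)² = 1.455 × 10⁶ MeV², so pc = 1206 MeV.
λ = hc/(pc) = 1240 MeV·fm / 1206 MeV = 1.03 fm.

λ = 1.03 fm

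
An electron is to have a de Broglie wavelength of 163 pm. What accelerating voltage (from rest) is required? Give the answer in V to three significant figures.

V = 56.6 V

p = h/λ = 6.626 × 10⁻³⁴ / 1.630 × 10⁻¹⁰ = 4.065 × 10⁻²⁴ kg·m/s.
KE = p²/(2m) = 9.070 × 10⁻¹⁸ J.
V = KE/e = 9.070 × 10⁻¹⁸ / (1.602 × 10⁻¹⁹) = 56.6 V.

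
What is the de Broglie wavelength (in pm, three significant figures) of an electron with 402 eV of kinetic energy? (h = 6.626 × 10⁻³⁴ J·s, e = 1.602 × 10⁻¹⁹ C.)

λ = 61.2 pm

KE = 402 eV = 6.440 × 10⁻¹⁷ J.
p = √(2mKE) = √(2 × 9.109 × 10⁻³¹ × 6.440 × 10⁻¹⁷) = 1.083 × 10⁻²³ kg·m/s.
λ = h/p = 6.626 × 10⁻³⁴ / 1.083 × 10⁻²³ = 6.12 × 10⁻¹¹ m = 61.2 pm.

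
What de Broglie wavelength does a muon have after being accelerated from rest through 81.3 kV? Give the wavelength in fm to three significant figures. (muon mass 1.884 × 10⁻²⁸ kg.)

KE = eV = 1.602 × 10⁻¹⁹ × 8.130 × 10⁴ = 1.302 × 10⁻¹⁴ J.
p = √(2mKE) = √(2 × 1.884 × 10⁻²⁸ × 1.302 × 10⁻¹⁴) = 2.215 × 10⁻²¹ kg·m/s.
λ = h/p = 6.626 × 10⁻³⁴ / 2.215 × 10⁻²¹ = 2.99 × 10⁻¹³ m = 299 fm.

λ = 299 fm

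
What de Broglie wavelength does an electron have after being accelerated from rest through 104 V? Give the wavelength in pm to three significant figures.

λ = 120 pm

KE = eV = 1.602 × 10⁻¹⁹ × 104.0 = 1.666 × 10⁻¹⁷ J.
p = √(2mKE) = √(2 × 9.109 × 10⁻³¹ × 1.666 × 10⁻¹⁷) = 5.509 × 10⁻²⁴ kg·m/s.
λ = h/p = 6.626 × 10⁻³⁴ / 5.509 × 10⁻²⁴ = 1.20 × 10⁻¹⁰ m = 120 pm.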